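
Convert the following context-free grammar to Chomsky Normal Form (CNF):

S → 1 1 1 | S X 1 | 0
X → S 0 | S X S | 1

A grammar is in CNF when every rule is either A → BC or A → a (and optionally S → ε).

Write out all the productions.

T1 → 1; S → 0; T0 → 0; X → 1; S → T1 X0; X0 → T1 T1; S → S X1; X1 → X T1; X → S T0; X → S X2; X2 → X S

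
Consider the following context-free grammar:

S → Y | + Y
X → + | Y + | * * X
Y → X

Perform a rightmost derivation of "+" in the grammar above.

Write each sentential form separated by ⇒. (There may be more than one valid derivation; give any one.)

S ⇒ Y ⇒ X ⇒ +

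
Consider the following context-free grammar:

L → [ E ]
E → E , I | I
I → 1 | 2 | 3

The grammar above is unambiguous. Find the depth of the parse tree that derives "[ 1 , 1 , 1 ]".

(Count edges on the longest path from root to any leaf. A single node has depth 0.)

5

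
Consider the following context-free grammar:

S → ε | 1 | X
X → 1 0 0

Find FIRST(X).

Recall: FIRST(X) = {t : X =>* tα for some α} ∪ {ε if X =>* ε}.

We compute FIRST(X) using the standard algorithm.
FIRST(S) = {1, ε}
FIRST(X) = {1}
Therefore, FIRST(X) = {1}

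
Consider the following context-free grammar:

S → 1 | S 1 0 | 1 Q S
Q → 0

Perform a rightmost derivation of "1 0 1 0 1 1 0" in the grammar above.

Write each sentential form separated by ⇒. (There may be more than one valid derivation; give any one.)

S ⇒ S 1 0 ⇒ 1 Q S 1 0 ⇒ 1 Q 1 Q S 1 0 ⇒ 1 Q 1 Q 1 1 0 ⇒ 1 Q 1 0 1 1 0 ⇒ 1 0 1 0 1 1 0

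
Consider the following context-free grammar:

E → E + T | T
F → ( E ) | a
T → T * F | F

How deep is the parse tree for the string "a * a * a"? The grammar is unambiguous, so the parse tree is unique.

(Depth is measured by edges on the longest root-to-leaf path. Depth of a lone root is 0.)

5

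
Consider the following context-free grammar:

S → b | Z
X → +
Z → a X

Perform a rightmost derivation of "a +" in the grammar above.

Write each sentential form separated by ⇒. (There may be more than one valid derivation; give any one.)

S ⇒ Z ⇒ a X ⇒ a +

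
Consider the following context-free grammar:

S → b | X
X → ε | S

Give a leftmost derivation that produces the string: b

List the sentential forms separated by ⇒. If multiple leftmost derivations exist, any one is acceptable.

S ⇒ X ⇒ S ⇒ b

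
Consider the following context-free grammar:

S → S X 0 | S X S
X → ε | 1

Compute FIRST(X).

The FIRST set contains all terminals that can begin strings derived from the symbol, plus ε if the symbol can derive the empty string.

We compute FIRST(X) using the standard algorithm.
FIRST(S) = {}
FIRST(X) = {1, ε}
Therefore, FIRST(X) = {1, ε}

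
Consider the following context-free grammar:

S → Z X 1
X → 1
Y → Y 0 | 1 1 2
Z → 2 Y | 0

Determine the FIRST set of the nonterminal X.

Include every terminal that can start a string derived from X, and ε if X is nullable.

We compute FIRST(X) using the standard algorithm.
FIRST(S) = {0, 2}
FIRST(X) = {1}
FIRST(Y) = {1}
FIRST(Z) = {0, 2}
Therefore, FIRST(X) = {1}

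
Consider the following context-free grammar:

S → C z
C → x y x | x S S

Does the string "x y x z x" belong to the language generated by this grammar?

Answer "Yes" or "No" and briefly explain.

No - no valid derivation exists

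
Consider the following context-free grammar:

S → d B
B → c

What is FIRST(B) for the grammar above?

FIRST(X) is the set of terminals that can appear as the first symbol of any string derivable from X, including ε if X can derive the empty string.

We compute FIRST(B) using the standard algorithm.
FIRST(B) = {c}
FIRST(S) = {d}
Therefore, FIRST(B) = {c}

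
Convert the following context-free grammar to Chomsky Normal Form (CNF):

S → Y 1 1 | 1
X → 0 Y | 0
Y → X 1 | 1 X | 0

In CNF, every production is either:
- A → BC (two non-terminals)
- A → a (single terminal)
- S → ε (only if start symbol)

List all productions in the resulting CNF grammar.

T1 → 1; S → 1; T0 → 0; X → 0; Y → 0; S → Y X0; X0 → T1 T1; X → T0 Y; Y → X T1; Y → T1 X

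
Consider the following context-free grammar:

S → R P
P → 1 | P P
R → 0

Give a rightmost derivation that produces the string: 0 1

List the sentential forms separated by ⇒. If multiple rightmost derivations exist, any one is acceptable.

S ⇒ R P ⇒ R 1 ⇒ 0 1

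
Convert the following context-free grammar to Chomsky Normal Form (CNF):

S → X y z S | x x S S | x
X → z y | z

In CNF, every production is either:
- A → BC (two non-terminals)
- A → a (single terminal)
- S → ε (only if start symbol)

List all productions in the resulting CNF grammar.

TY → y; TZ → z; TX → x; S → x; X → z; S → X X0; X0 → TY X1; X1 → TZ S; S → TX X2; X2 → TX X3; X3 → S S; X → TZ TY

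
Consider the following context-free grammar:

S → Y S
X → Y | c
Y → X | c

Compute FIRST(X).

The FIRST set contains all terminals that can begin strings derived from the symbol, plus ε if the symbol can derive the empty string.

We compute FIRST(X) using the standard algorithm.
FIRST(S) = {c}
FIRST(X) = {c}
FIRST(Y) = {c}
Therefore, FIRST(X) = {c}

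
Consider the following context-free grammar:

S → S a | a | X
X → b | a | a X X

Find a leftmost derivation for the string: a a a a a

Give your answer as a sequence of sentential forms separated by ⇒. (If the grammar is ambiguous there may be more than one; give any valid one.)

S ⇒ S a ⇒ S a a ⇒ X a a ⇒ a X X a a ⇒ a a X a a ⇒ a a a a a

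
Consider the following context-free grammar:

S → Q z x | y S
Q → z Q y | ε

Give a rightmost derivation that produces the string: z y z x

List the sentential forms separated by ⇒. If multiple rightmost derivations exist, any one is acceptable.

S ⇒ Q z x ⇒ z Q y z x ⇒ z y z x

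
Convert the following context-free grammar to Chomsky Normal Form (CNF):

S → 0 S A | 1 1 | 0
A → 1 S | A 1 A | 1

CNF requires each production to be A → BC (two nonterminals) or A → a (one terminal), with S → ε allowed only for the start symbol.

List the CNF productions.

T0 → 0; T1 → 1; S → 0; A → 1; S → T0 X0; X0 → S A; S → T1 T1; A → T1 S; A → A X1; X1 → T1 A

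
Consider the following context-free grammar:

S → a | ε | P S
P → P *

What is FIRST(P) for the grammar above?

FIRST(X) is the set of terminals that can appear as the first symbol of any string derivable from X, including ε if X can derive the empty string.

We compute FIRST(P) using the standard algorithm.
FIRST(P) = {}
FIRST(S) = {a, ε}
Therefore, FIRST(P) = {}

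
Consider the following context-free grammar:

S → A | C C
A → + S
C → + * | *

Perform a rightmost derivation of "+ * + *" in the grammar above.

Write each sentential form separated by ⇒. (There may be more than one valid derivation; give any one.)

S ⇒ C C ⇒ C + * ⇒ + * + *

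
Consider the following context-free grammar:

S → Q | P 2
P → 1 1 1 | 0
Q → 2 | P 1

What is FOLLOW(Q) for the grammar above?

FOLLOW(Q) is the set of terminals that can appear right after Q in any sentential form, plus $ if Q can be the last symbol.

We compute FOLLOW(Q) using the standard algorithm.
FOLLOW(S) starts with {$}.
FIRST(P) = {0, 1}
FIRST(Q) = {0, 1, 2}
FIRST(S) = {0, 1, 2}
FOLLOW(P) = {1, 2}
FOLLOW(Q) = {$}
FOLLOW(S) = {$}
Therefore, FOLLOW(Q) = {$}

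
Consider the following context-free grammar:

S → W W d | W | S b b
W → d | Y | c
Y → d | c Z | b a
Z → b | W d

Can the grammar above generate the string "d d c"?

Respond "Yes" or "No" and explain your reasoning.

No - no valid derivation exists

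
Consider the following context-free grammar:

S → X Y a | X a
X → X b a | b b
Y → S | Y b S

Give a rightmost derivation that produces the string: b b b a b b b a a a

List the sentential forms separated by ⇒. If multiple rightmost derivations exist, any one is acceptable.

S ⇒ X Y a ⇒ X S a ⇒ X X a a ⇒ X X b a a a ⇒ X b b b a a a ⇒ X b a b b b a a a ⇒ b b b a b b b a a a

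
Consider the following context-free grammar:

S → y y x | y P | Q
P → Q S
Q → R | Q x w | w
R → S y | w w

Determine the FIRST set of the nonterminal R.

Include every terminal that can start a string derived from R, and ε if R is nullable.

We compute FIRST(R) using the standard algorithm.
FIRST(P) = {w, y}
FIRST(Q) = {w, y}
FIRST(R) = {w, y}
FIRST(S) = {w, y}
Therefore, FIRST(R) = {w, y}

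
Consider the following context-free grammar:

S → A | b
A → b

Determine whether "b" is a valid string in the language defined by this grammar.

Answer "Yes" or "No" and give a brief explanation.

Yes - a valid derivation exists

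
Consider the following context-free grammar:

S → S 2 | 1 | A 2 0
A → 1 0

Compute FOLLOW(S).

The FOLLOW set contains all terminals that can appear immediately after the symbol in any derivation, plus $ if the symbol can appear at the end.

We compute FOLLOW(S) using the standard algorithm.
FOLLOW(S) starts with {$}.
FIRST(A) = {1}
FIRST(S) = {1}
FOLLOW(A) = {2}
FOLLOW(S) = {$, 2}
Therefore, FOLLOW(S) = {$, 2}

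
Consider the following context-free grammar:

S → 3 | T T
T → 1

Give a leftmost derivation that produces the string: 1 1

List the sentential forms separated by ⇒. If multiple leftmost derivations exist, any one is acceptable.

S ⇒ T T ⇒ 1 T ⇒ 1 1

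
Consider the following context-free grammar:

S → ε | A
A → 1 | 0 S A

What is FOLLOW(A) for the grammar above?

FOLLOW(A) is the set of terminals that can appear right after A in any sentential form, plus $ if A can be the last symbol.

We compute FOLLOW(A) using the standard algorithm.
FOLLOW(S) starts with {$}.
FIRST(A) = {0, 1}
FIRST(S) = {0, 1, ε}
FOLLOW(A) = {$, 0, 1}
FOLLOW(S) = {$, 0, 1}
Therefore, FOLLOW(A) = {$, 0, 1}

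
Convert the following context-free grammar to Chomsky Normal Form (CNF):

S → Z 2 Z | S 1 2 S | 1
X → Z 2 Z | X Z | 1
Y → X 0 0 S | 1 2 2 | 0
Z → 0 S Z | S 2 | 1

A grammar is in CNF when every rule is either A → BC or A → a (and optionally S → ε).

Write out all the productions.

T2 → 2; T1 → 1; S → 1; X → 1; T0 → 0; Y → 0; Z → 1; S → Z X0; X0 → T2 Z; S → S X1; X1 → T1 X2; X2 → T2 S; X → Z X3; X3 → T2 Z; X → X Z; Y → X X4; X4 → T0 X5; X5 → T0 S; Y → T1 X6; X6 → T2 T2; Z → T0 X7; X7 → S Z; Z → S T2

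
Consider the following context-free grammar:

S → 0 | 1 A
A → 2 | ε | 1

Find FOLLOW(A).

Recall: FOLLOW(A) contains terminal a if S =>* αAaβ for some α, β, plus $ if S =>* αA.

We compute FOLLOW(A) using the standard algorithm.
FOLLOW(S) starts with {$}.
FIRST(A) = {1, 2, ε}
FIRST(S) = {0, 1}
FOLLOW(A) = {$}
FOLLOW(S) = {$}
Therefore, FOLLOW(A) = {$}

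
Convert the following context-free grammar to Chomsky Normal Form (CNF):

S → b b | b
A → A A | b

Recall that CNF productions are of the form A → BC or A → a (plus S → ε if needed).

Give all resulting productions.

TB → b; S → b; A → b; S → TB TB; A → A A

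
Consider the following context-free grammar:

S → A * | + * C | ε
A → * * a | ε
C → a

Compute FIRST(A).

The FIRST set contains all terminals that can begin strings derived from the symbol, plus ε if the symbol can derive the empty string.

We compute FIRST(A) using the standard algorithm.
FIRST(A) = {*, ε}
FIRST(C) = {a}
FIRST(S) = {*, +, ε}
Therefore, FIRST(A) = {*, ε}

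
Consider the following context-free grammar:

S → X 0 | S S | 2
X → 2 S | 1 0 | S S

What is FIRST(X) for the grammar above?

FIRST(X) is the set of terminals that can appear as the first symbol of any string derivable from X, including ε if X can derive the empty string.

We compute FIRST(X) using the standard algorithm.
FIRST(S) = {1, 2}
FIRST(X) = {1, 2}
Therefore, FIRST(X) = {1, 2}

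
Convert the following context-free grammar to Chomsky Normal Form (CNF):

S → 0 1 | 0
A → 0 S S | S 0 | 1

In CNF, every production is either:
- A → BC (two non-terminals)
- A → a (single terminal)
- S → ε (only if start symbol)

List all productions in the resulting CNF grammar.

T0 → 0; T1 → 1; S → 0; A → 1; S → T0 T1; A → T0 X0; X0 → S S; A → S T0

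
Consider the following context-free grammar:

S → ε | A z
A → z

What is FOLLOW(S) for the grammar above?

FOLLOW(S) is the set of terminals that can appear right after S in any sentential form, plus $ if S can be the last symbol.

We compute FOLLOW(S) using the standard algorithm.
FOLLOW(S) starts with {$}.
FIRST(A) = {z}
FIRST(S) = {z, ε}
FOLLOW(A) = {z}
FOLLOW(S) = {$}
Therefore, FOLLOW(S) = {$}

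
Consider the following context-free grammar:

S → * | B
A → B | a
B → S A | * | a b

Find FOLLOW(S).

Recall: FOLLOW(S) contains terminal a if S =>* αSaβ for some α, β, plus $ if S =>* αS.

We compute FOLLOW(S) using the standard algorithm.
FOLLOW(S) starts with {$}.
FIRST(A) = {*, a}
FIRST(B) = {*, a}
FIRST(S) = {*, a}
FOLLOW(A) = {$, *, a}
FOLLOW(B) = {$, *, a}
FOLLOW(S) = {$, *, a}
Therefore, FOLLOW(S) = {$, *, a}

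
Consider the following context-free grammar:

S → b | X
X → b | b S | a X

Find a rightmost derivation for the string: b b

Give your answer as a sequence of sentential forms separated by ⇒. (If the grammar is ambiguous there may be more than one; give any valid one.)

S ⇒ X ⇒ b S ⇒ b b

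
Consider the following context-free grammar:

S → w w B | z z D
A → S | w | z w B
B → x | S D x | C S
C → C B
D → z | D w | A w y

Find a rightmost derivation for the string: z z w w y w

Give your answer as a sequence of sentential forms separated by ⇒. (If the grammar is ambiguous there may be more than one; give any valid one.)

S ⇒ z z D ⇒ z z D w ⇒ z z A w y w ⇒ z z w w y w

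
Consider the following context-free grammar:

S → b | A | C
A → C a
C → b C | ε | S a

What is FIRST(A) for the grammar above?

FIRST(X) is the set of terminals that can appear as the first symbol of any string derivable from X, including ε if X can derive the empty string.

We compute FIRST(A) using the standard algorithm.
FIRST(A) = {a, b}
FIRST(C) = {a, b, ε}
FIRST(S) = {a, b, ε}
Therefore, FIRST(A) = {a, b}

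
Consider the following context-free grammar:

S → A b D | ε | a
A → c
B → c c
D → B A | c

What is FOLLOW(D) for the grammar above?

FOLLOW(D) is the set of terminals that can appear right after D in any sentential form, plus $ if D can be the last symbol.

We compute FOLLOW(D) using the standard algorithm.
FOLLOW(S) starts with {$}.
FIRST(A) = {c}
FIRST(B) = {c}
FIRST(D) = {c}
FIRST(S) = {a, c, ε}
FOLLOW(A) = {$, b}
FOLLOW(B) = {c}
FOLLOW(D) = {$}
FOLLOW(S) = {$}
Therefore, FOLLOW(D) = {$}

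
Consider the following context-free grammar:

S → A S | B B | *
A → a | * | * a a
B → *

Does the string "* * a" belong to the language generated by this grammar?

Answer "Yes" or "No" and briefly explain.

No - no valid derivation exists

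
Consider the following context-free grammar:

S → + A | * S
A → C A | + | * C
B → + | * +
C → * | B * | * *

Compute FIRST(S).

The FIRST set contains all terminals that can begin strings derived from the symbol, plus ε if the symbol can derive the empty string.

We compute FIRST(S) using the standard algorithm.
FIRST(A) = {*, +}
FIRST(B) = {*, +}
FIRST(C) = {*, +}
FIRST(S) = {*, +}
Therefore, FIRST(S) = {*, +}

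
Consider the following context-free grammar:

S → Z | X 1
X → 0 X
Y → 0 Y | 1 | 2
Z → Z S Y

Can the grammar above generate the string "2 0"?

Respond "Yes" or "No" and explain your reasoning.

No - no valid derivation exists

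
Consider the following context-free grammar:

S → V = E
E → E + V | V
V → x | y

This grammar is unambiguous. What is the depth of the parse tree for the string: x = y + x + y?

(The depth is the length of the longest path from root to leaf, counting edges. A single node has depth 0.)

5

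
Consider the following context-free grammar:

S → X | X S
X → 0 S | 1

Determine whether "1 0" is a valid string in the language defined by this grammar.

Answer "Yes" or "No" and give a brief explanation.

No - no valid derivation exists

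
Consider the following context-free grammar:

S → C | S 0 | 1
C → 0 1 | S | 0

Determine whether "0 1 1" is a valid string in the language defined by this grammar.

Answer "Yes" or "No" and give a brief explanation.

No - no valid derivation exists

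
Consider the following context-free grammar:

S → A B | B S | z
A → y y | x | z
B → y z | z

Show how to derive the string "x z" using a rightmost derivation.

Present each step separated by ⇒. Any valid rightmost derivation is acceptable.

S ⇒ A B ⇒ A z ⇒ x z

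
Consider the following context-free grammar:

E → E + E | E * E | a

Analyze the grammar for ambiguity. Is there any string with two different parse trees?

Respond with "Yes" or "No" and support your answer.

Yes - the string 'a * a + a * a' has two distinct parse trees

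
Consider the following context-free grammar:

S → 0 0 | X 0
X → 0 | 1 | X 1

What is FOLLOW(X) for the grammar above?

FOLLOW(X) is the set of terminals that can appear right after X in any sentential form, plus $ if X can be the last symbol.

We compute FOLLOW(X) using the standard algorithm.
FOLLOW(S) starts with {$}.
FIRST(S) = {0, 1}
FIRST(X) = {0, 1}
FOLLOW(S) = {$}
FOLLOW(X) = {0, 1}
Therefore, FOLLOW(X) = {0, 1}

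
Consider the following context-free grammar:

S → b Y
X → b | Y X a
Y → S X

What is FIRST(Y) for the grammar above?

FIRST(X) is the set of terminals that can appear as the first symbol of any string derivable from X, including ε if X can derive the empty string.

We compute FIRST(Y) using the standard algorithm.
FIRST(S) = {b}
FIRST(X) = {b}
FIRST(Y) = {b}
Therefore, FIRST(Y) = {b}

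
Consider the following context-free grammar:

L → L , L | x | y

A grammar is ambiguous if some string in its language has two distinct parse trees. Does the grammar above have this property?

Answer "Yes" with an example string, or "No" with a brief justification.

Yes - the string 'x , x , y , x , y' has two distinct parse trees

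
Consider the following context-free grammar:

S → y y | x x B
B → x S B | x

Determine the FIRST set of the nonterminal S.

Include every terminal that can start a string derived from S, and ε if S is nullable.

We compute FIRST(S) using the standard algorithm.
FIRST(B) = {x}
FIRST(S) = {x, y}
Therefore, FIRST(S) = {x, y}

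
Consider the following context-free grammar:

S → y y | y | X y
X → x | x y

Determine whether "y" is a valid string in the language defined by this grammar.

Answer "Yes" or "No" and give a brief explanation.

Yes - a valid derivation exists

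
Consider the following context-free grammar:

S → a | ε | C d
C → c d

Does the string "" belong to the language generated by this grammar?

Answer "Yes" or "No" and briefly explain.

Yes - a valid derivation exists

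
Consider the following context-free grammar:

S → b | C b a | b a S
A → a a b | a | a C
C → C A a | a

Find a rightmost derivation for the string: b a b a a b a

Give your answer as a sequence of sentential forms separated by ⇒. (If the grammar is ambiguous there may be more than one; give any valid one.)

S ⇒ b a S ⇒ b a b a S ⇒ b a b a C b a ⇒ b a b a a b a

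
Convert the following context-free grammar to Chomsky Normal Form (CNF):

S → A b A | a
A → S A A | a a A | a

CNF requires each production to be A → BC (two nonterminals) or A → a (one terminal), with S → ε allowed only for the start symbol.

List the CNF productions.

TB → b; S → a; TA → a; A → a; S → A X0; X0 → TB A; A → S X1; X1 → A A; A → TA X2; X2 → TA A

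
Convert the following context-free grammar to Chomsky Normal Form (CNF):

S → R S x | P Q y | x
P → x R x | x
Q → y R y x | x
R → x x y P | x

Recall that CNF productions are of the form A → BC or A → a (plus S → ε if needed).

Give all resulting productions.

TX → x; TY → y; S → x; P → x; Q → x; R → x; S → R X0; X0 → S TX; S → P X1; X1 → Q TY; P → TX X2; X2 → R TX; Q → TY X3; X3 → R X4; X4 → TY TX; R → TX X5; X5 → TX X6; X6 → TY P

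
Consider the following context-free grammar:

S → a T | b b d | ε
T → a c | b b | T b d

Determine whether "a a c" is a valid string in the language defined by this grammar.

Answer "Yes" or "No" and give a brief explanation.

Yes - a valid derivation exists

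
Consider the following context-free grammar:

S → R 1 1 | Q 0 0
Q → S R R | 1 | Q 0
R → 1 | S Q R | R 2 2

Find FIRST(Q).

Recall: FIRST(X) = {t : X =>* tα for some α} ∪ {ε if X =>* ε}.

We compute FIRST(Q) using the standard algorithm.
FIRST(Q) = {1}
FIRST(R) = {1}
FIRST(S) = {1}
Therefore, FIRST(Q) = {1}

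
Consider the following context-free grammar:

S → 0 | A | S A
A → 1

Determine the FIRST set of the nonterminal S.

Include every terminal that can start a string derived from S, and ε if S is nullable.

We compute FIRST(S) using the standard algorithm.
FIRST(A) = {1}
FIRST(S) = {0, 1}
Therefore, FIRST(S) = {0, 1}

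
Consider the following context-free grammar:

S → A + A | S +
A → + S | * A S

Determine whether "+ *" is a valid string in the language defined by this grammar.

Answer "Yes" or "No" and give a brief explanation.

No - no valid derivation exists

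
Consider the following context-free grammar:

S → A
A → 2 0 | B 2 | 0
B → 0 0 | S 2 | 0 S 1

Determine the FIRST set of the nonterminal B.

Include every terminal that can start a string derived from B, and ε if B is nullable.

We compute FIRST(B) using the standard algorithm.
FIRST(A) = {0, 2}
FIRST(B) = {0, 2}
FIRST(S) = {0, 2}
Therefore, FIRST(B) = {0, 2}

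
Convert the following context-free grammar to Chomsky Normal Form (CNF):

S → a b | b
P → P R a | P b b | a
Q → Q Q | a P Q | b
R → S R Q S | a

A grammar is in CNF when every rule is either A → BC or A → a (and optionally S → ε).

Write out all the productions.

TA → a; TB → b; S → b; P → a; Q → b; R → a; S → TA TB; P → P X0; X0 → R TA; P → P X1; X1 → TB TB; Q → Q Q; Q → TA X2; X2 → P Q; R → S X3; X3 → R X4; X4 → Q S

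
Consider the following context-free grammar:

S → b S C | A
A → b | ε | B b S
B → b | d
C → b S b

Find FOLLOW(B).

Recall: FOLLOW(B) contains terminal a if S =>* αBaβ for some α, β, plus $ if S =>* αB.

We compute FOLLOW(B) using the standard algorithm.
FOLLOW(S) starts with {$}.
FIRST(A) = {b, d, ε}
FIRST(B) = {b, d}
FIRST(C) = {b}
FIRST(S) = {b, d, ε}
FOLLOW(A) = {$, b}
FOLLOW(B) = {b}
FOLLOW(C) = {$, b}
FOLLOW(S) = {$, b}
Therefore, FOLLOW(B) = {b}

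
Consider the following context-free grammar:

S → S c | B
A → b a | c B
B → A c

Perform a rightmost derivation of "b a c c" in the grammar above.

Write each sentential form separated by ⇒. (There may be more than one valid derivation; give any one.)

S ⇒ S c ⇒ B c ⇒ A c c ⇒ b a c c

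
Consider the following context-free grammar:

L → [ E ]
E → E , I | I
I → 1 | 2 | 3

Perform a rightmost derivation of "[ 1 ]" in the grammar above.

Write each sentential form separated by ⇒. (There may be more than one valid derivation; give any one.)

L ⇒ [ E ] ⇒ [ I ] ⇒ [ 1 ]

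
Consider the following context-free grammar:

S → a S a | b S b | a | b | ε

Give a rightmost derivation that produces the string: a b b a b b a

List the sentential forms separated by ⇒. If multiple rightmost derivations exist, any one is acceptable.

S ⇒ a S a ⇒ a b S b a ⇒ a b b S b b a ⇒ a b b a b b a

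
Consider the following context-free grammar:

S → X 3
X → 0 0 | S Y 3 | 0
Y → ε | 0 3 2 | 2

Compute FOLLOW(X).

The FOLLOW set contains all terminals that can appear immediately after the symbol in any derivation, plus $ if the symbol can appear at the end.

We compute FOLLOW(X) using the standard algorithm.
FOLLOW(S) starts with {$}.
FIRST(S) = {0}
FIRST(X) = {0}
FIRST(Y) = {0, 2, ε}
FOLLOW(S) = {$, 0, 2, 3}
FOLLOW(X) = {3}
FOLLOW(Y) = {3}
Therefore, FOLLOW(X) = {3}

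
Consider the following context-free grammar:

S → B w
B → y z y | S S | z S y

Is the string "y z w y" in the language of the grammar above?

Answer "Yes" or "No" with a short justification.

No - no valid derivation exists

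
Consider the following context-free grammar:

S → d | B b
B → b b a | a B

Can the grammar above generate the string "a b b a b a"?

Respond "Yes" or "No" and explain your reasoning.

No - no valid derivation exists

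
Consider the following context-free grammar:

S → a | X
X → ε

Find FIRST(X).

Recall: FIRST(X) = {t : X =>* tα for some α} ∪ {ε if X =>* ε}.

We compute FIRST(X) using the standard algorithm.
FIRST(S) = {a, ε}
FIRST(X) = {ε}
Therefore, FIRST(X) = {ε}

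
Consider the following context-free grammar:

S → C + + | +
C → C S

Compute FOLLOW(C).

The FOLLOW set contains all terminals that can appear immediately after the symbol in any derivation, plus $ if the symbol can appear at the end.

We compute FOLLOW(C) using the standard algorithm.
FOLLOW(S) starts with {$}.
FIRST(C) = {}
FIRST(S) = {+}
FOLLOW(C) = {+}
FOLLOW(S) = {$, +}
Therefore, FOLLOW(C) = {+}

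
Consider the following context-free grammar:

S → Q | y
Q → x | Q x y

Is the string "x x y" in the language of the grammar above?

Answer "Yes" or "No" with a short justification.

Yes - a valid derivation exists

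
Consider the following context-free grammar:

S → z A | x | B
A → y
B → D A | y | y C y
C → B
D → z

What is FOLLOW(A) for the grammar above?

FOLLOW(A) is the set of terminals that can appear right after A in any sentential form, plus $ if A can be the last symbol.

We compute FOLLOW(A) using the standard algorithm.
FOLLOW(S) starts with {$}.
FIRST(A) = {y}
FIRST(B) = {y, z}
FIRST(C) = {y, z}
FIRST(D) = {z}
FIRST(S) = {x, y, z}
FOLLOW(A) = {$, y}
FOLLOW(B) = {$, y}
FOLLOW(C) = {y}
FOLLOW(D) = {y}
FOLLOW(S) = {$}
Therefore, FOLLOW(A) = {$, y}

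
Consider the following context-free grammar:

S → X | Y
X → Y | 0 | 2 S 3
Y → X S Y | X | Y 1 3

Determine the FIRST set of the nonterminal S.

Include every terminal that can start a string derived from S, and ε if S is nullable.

We compute FIRST(S) using the standard algorithm.
FIRST(S) = {0, 2}
FIRST(X) = {0, 2}
FIRST(Y) = {0, 2}
Therefore, FIRST(S) = {0, 2}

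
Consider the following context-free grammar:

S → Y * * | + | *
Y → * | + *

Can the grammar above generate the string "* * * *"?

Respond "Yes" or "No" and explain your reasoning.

No - no valid derivation exists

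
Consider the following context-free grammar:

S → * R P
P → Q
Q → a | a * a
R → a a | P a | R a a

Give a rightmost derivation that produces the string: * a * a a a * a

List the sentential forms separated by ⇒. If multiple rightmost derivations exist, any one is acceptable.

S ⇒ * R P ⇒ * R Q ⇒ * R a * a ⇒ * P a a * a ⇒ * Q a a * a ⇒ * a * a a a * a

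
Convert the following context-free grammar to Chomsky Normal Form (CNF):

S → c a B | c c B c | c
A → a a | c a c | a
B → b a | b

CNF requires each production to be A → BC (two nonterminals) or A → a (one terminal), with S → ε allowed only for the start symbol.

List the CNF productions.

TC → c; TA → a; S → c; A → a; TB → b; B → b; S → TC X0; X0 → TA B; S → TC X1; X1 → TC X2; X2 → B TC; A → TA TA; A → TC X3; X3 → TA TC; B → TB TA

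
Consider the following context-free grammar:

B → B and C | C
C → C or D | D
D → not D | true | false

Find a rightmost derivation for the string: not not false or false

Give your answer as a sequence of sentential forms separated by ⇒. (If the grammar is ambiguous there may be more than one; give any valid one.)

B ⇒ C ⇒ C or D ⇒ C or false ⇒ D or false ⇒ not D or false ⇒ not not D or false ⇒ not not false or false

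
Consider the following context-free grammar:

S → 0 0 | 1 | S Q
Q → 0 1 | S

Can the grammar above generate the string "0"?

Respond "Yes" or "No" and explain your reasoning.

No - no valid derivation exists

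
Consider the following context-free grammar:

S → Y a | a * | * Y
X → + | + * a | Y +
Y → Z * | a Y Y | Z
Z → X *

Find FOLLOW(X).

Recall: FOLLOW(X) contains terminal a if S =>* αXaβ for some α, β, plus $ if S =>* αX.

We compute FOLLOW(X) using the standard algorithm.
FOLLOW(S) starts with {$}.
FIRST(S) = {*, +, a}
FIRST(X) = {+, a}
FIRST(Y) = {+, a}
FIRST(Z) = {+, a}
FOLLOW(S) = {$}
FOLLOW(X) = {*}
FOLLOW(Y) = {$, +, a}
FOLLOW(Z) = {$, *, +, a}
Therefore, FOLLOW(X) = {*}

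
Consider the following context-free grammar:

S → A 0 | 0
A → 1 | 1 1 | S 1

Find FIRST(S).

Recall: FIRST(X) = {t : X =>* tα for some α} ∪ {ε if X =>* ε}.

We compute FIRST(S) using the standard algorithm.
FIRST(A) = {0, 1}
FIRST(S) = {0, 1}
Therefore, FIRST(S) = {0, 1}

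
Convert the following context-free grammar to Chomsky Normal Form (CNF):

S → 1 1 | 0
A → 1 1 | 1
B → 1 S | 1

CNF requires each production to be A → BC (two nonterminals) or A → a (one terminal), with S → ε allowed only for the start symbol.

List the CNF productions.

T1 → 1; S → 0; A → 1; B → 1; S → T1 T1; A → T1 T1; B → T1 S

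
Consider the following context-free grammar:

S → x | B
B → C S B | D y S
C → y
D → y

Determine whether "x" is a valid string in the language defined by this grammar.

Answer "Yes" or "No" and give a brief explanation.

Yes - a valid derivation exists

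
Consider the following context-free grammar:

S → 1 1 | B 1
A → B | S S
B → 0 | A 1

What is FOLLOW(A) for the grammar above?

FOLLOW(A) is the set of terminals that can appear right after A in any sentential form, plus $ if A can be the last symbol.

We compute FOLLOW(A) using the standard algorithm.
FOLLOW(S) starts with {$}.
FIRST(A) = {0, 1}
FIRST(B) = {0, 1}
FIRST(S) = {0, 1}
FOLLOW(A) = {1}
FOLLOW(B) = {1}
FOLLOW(S) = {$, 0, 1}
Therefore, FOLLOW(A) = {1}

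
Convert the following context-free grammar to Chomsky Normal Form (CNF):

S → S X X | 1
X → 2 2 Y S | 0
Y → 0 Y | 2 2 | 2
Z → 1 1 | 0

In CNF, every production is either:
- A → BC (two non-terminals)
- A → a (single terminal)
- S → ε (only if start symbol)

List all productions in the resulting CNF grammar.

S → 1; T2 → 2; X → 0; T0 → 0; Y → 2; T1 → 1; Z → 0; S → S X0; X0 → X X; X → T2 X1; X1 → T2 X2; X2 → Y S; Y → T0 Y; Y → T2 T2; Z → T1 T1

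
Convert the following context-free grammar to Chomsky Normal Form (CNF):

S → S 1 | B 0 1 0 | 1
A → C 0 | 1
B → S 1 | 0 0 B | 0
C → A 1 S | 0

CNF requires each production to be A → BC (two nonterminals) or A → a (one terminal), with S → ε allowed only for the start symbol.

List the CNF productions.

T1 → 1; T0 → 0; S → 1; A → 1; B → 0; C → 0; S → S T1; S → B X0; X0 → T0 X1; X1 → T1 T0; A → C T0; B → S T1; B → T0 X2; X2 → T0 B; C → A X3; X3 → T1 S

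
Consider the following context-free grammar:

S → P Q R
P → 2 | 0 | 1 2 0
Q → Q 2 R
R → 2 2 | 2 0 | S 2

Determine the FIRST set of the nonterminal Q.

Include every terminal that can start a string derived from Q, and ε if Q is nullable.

We compute FIRST(Q) using the standard algorithm.
FIRST(P) = {0, 1, 2}
FIRST(Q) = {}
FIRST(R) = {0, 1, 2}
FIRST(S) = {0, 1, 2}
Therefore, FIRST(Q) = {}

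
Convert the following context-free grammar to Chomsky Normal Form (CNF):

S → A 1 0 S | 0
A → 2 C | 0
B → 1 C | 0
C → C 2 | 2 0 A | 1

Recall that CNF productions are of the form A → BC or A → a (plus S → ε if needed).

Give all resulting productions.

T1 → 1; T0 → 0; S → 0; T2 → 2; A → 0; B → 0; C → 1; S → A X0; X0 → T1 X1; X1 → T0 S; A → T2 C; B → T1 C; C → C T2; C → T2 X2; X2 → T0 A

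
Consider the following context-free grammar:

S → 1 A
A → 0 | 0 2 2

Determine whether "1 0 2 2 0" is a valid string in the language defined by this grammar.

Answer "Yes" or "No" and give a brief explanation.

No - no valid derivation exists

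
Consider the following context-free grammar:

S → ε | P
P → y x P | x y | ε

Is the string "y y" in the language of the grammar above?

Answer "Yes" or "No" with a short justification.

No - no valid derivation exists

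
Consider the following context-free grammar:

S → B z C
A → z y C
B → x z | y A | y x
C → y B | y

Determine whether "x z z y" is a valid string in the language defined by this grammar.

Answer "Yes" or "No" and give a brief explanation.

Yes - a valid derivation exists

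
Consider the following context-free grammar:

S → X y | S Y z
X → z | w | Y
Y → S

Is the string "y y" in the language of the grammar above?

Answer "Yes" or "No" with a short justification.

No - no valid derivation exists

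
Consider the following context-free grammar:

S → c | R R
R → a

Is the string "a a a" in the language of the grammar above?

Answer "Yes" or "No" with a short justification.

No - no valid derivation exists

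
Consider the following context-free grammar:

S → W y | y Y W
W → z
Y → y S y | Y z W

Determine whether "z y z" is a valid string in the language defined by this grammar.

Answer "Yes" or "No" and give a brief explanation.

No - no valid derivation exists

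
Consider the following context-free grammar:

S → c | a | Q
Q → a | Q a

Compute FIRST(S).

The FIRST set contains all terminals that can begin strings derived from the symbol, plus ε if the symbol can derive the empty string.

We compute FIRST(S) using the standard algorithm.
FIRST(Q) = {a}
FIRST(S) = {a, c}
Therefore, FIRST(S) = {a, c}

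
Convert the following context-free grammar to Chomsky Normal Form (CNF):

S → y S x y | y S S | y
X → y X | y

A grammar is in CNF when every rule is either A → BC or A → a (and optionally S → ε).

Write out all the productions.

TY → y; TX → x; S → y; X → y; S → TY X0; X0 → S X1; X1 → TX TY; S → TY X2; X2 → S S; X → TY X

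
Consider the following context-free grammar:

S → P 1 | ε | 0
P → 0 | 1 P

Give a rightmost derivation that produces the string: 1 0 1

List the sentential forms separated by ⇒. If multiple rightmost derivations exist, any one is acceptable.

S ⇒ P 1 ⇒ 1 P 1 ⇒ 1 0 1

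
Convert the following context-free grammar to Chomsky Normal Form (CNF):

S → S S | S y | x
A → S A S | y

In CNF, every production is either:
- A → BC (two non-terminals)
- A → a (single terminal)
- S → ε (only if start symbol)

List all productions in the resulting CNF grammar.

TY → y; S → x; A → y; S → S S; S → S TY; A → S X0; X0 → A S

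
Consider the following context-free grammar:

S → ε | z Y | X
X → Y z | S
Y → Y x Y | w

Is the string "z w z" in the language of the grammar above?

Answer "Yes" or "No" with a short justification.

No - no valid derivation exists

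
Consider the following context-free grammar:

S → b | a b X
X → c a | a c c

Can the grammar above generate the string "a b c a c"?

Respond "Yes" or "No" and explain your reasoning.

No - no valid derivation exists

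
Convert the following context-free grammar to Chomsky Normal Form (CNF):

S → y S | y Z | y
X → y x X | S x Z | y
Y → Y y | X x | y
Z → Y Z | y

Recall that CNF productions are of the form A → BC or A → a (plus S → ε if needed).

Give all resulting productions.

TY → y; S → y; TX → x; X → y; Y → y; Z → y; S → TY S; S → TY Z; X → TY X0; X0 → TX X; X → S X1; X1 → TX Z; Y → Y TY; Y → X TX; Z → Y Z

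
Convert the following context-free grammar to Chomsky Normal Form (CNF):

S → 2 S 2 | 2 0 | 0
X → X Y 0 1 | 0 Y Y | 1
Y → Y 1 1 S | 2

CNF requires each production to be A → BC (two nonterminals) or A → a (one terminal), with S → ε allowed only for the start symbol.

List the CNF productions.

T2 → 2; T0 → 0; S → 0; T1 → 1; X → 1; Y → 2; S → T2 X0; X0 → S T2; S → T2 T0; X → X X1; X1 → Y X2; X2 → T0 T1; X → T0 X3; X3 → Y Y; Y → Y X4; X4 → T1 X5; X5 → T1 S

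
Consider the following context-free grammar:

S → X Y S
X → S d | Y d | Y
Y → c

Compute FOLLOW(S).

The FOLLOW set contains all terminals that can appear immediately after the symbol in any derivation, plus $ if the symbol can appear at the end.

We compute FOLLOW(S) using the standard algorithm.
FOLLOW(S) starts with {$}.
FIRST(S) = {c}
FIRST(X) = {c}
FIRST(Y) = {c}
FOLLOW(S) = {$, d}
FOLLOW(X) = {c}
FOLLOW(Y) = {c, d}
Therefore, FOLLOW(S) = {$, d}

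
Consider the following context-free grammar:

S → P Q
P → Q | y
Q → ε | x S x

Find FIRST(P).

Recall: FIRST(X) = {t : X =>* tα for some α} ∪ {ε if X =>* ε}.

We compute FIRST(P) using the standard algorithm.
FIRST(P) = {x, y, ε}
FIRST(Q) = {x, ε}
FIRST(S) = {x, y, ε}
Therefore, FIRST(P) = {x, y, ε}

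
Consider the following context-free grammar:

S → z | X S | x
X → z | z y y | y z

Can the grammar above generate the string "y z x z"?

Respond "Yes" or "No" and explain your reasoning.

No - no valid derivation exists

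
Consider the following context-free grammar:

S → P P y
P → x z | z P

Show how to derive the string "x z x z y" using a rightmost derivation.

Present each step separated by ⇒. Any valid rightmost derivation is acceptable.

S ⇒ P P y ⇒ P x z y ⇒ x z x z y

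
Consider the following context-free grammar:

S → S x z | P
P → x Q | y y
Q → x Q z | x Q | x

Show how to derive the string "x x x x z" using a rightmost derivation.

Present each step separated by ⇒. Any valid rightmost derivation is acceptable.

S ⇒ S x z ⇒ P x z ⇒ x Q x z ⇒ x x Q x z ⇒ x x x x z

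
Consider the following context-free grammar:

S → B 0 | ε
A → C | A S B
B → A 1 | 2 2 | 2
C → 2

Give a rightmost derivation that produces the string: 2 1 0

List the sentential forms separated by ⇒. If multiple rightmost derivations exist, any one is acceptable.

S ⇒ B 0 ⇒ A 1 0 ⇒ C 1 0 ⇒ 2 1 0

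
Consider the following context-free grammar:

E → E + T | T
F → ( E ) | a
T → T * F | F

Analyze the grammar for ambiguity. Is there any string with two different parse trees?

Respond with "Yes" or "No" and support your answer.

No - the grammar is unambiguous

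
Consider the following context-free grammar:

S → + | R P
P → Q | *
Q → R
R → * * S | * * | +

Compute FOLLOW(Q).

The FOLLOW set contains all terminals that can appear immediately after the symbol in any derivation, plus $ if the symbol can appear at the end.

We compute FOLLOW(Q) using the standard algorithm.
FOLLOW(S) starts with {$}.
FIRST(P) = {*, +}
FIRST(Q) = {*, +}
FIRST(R) = {*, +}
FIRST(S) = {*, +}
FOLLOW(P) = {$, *, +}
FOLLOW(Q) = {$, *, +}
FOLLOW(R) = {$, *, +}
FOLLOW(S) = {$, *, +}
Therefore, FOLLOW(Q) = {$, *, +}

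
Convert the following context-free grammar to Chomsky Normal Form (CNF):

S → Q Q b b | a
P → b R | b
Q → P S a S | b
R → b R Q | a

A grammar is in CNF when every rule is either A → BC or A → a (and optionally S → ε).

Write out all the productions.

TB → b; S → a; P → b; TA → a; Q → b; R → a; S → Q X0; X0 → Q X1; X1 → TB TB; P → TB R; Q → P X2; X2 → S X3; X3 → TA S; R → TB X4; X4 → R Q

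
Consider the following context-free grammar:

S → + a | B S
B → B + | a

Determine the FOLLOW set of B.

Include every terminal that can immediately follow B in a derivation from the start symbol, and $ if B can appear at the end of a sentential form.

We compute FOLLOW(B) using the standard algorithm.
FOLLOW(S) starts with {$}.
FIRST(B) = {a}
FIRST(S) = {+, a}
FOLLOW(B) = {+, a}
FOLLOW(S) = {$}
Therefore, FOLLOW(B) = {+, a}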